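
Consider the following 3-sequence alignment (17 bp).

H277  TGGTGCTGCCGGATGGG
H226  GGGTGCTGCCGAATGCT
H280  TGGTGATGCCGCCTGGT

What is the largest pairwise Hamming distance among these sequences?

5

Pairwise Hamming distances:
  H277 vs H226: 4
  H277 vs H280: 4
  H226 vs H280: 5
The largest is 5, between H226 and H280.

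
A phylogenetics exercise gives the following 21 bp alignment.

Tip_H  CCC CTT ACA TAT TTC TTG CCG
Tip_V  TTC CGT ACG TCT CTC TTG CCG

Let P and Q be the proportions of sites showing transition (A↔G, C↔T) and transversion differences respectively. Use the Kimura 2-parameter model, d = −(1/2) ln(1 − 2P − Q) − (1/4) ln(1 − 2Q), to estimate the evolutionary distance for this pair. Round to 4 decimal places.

0.3761

The sequences differ at positions 1 (C/T, transition), 2 (C/T, transition), 5 (T/G, transversion), 9 (A/G, transition), 11 (A/C, transversion), 13 (T/C, transition).
Of the 6 differences, 4 transitions and 2 transversions over 21 sites: P = 4/21 = 0.190476, Q = 2/21 = 0.095238.
d = −0.5·ln(0.523810) − 0.25·ln(0.809524) = −0.5·(-0.646626) − 0.25·(-0.211309) = 0.3761.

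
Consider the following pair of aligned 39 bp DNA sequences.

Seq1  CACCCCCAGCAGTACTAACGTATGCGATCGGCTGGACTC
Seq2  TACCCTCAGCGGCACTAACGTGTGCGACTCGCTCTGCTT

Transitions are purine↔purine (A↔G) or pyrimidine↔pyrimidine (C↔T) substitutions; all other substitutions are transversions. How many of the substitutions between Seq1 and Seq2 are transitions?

Differing sites — 1:C/T (Ti); 6:C/T (Ti); 11:A/G (Ti); 13:T/C (Ti); 22:A/G (Ti); 28:T/C (Ti); 29:C/T (Ti); 30:G/C (Tv); 34:G/C (Tv); 35:G/T (Tv); 36:A/G (Ti); 39:C/T (Ti).
Of the 12 differences, 9 transitions and 3 transversions, so the answer is 9.

9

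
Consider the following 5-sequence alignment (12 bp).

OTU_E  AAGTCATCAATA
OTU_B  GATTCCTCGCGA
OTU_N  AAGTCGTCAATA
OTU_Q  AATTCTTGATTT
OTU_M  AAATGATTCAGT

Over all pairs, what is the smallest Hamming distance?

1

Pairwise Hamming distances:
  OTU_E vs OTU_B: 6
  OTU_E vs OTU_N: 1
  OTU_E vs OTU_Q: 5
  OTU_E vs OTU_M: 6
  OTU_B vs OTU_N: 6
  OTU_B vs OTU_Q: 7
  OTU_B vs OTU_M: 8
  OTU_N vs OTU_Q: 5
  OTU_N vs OTU_M: 7
  OTU_Q vs OTU_M: 7
The smallest is 1, between OTU_E and OTU_N.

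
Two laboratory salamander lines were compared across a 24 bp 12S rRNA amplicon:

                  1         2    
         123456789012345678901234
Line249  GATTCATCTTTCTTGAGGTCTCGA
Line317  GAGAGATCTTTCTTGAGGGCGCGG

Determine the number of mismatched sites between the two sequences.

The sequences differ at positions 3 (T/G), 4 (T/A), 5 (C/G), 19 (T/G), 21 (T/G), 24 (A/G).
That gives 6 mismatches out of 24 aligned sites, so the Hamming distance is 6.

6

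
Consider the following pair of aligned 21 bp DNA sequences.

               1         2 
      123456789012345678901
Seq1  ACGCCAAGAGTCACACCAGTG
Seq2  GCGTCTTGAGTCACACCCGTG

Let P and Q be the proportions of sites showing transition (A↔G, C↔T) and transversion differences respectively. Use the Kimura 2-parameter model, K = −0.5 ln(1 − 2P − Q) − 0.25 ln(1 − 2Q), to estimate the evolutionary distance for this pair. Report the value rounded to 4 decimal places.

Mismatches occur at site 1 (A↔G, transition), site 4 (C↔T, transition), site 6 (A↔T, transversion), site 7 (A↔T, transversion), site 18 (A↔C, transversion).
Of the 5 differences, 2 transitions and 3 transversions over 21 sites: P = 2/21 = 0.095238, Q = 3/21 = 0.142857.
d = −0.5·ln(0.666667) − 0.25·ln(0.714286) = −0.5·(-0.405465) − 0.25·(-0.336472) = 0.2869.

0.2869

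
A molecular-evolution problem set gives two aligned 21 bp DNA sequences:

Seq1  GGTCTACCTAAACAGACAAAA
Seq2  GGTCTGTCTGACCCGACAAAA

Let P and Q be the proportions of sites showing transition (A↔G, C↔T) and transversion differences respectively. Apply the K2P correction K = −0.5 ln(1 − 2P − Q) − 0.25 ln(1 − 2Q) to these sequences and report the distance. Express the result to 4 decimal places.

Mismatches occur at site 6 (A/G, transition), site 7 (C/T, transition), site 10 (A/G, transition), site 12 (A/C, transversion), site 14 (A/C, transversion).
Of the 5 differences, 3 transitions and 2 transversions over 21 sites: P = 3/21 = 0.142857, Q = 2/21 = 0.095238.
d = −0.5·ln(0.619048) − 0.25·ln(0.809524) = −0.5·(-0.479572) − 0.25·(-0.211309) = 0.2926.

0.2926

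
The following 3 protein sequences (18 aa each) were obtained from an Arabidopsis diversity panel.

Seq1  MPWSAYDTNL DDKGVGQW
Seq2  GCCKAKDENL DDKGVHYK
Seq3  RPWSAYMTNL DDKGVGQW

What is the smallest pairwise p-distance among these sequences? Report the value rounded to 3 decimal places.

Pairwise Hamming distances:
  Seq1 vs Seq2: 9
  Seq1 vs Seq3: 2
  Seq2 vs Seq3: 10
The smallest is 2 mismatches, between Seq1 and Seq3; p = 2/18 = 0.111.

0.111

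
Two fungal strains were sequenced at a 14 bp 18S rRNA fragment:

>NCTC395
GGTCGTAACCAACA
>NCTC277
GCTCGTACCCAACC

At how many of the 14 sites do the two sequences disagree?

3

Mismatches occur at site 2 (G↔C), site 8 (A↔C), site 14 (A↔C).
That gives 3 mismatches out of 14 aligned sites, so the Hamming distance is 3.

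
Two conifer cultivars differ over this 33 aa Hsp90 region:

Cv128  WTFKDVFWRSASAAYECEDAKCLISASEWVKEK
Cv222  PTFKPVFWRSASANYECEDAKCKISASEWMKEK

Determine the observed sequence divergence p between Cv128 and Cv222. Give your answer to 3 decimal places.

0.152

The sequences differ at positions 1 (W/P), 5 (D/P), 14 (A/N), 23 (L/K), 30 (V/M).
There are 5 differences over 33 sites, so p = 5/33 = 0.152.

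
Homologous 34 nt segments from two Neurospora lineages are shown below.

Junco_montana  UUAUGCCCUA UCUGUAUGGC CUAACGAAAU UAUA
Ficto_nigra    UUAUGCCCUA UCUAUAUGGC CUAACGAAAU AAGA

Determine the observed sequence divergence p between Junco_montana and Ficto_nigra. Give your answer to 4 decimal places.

Differing sites — 14:G/A; 31:U/A; 33:U/G.
There are 3 differences over 34 sites, so p = 3/34 = 0.0882.

0.0882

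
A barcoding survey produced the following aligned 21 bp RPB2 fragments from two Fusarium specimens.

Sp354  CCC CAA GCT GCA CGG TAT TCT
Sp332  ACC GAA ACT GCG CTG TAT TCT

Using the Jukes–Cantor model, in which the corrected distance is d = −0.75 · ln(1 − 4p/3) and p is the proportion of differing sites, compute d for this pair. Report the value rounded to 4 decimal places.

0.2865

The sequences differ at positions 1 (C/A), 4 (C/G), 7 (G/A), 12 (A/G), 14 (G/T).
p = 5/21 = 0.238095.
d = −0.75 · ln(1 − (4/3)·0.238095) = −0.75 · ln(0.682540) = −0.75 · (-0.381934) = 0.2865.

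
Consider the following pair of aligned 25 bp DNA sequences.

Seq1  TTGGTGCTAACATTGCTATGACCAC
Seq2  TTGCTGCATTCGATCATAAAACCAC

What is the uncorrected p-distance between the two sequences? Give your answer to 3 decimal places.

0.400

The sequences differ at positions 4 (G/C), 8 (T/A), 9 (A/T), 10 (A/T), 12 (A/G), 13 (T/A), 15 (G/C), 16 (C/A), 19 (T/A), 20 (G/A).
There are 10 differences over 25 sites, so p = 10/25 = 0.400.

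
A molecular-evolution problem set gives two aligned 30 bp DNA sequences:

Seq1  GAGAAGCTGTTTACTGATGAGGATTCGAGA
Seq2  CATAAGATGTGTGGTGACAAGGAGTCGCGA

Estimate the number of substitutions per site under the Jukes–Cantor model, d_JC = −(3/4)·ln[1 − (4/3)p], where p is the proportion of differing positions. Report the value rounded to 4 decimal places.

The sequences differ at positions 1 (G/C), 3 (G/T), 7 (C/A), 11 (T/G), 13 (A/G), 14 (C/G), 18 (T/C), 19 (G/A), 24 (T/G), 28 (A/C).
p = 10/30 = 0.333333.
d = −0.75 · ln(1 − (4/3)·0.333333) = −0.75 · ln(0.555556) = −0.75 · (-0.587786) = 0.4408.

0.4408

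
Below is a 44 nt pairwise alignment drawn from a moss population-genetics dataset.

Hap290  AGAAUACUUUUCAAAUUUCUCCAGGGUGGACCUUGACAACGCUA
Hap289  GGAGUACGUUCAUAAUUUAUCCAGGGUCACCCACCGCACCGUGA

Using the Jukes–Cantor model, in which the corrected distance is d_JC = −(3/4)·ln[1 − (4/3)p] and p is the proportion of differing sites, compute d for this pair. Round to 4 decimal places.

Mismatches occur at site 1 (A↔G), site 4 (A↔G), site 8 (U↔G), site 11 (U↔C), site 12 (C↔A), site 13 (A↔U), site 19 (C↔A), site 28 (G↔C), site 29 (G↔A), site 30 (A↔C), site 33 (U↔A), site 34 (U↔C), site 35 (G↔C), site 36 (A↔G), site 39 (A↔C), site 42 (C↔U), site 43 (U↔G).
p = 17/44 = 0.386364.
d = −0.75 · ln(1 − (4/3)·0.386364) = −0.75 · ln(0.484848) = −0.75 · (-0.723920) = 0.5429.

0.5429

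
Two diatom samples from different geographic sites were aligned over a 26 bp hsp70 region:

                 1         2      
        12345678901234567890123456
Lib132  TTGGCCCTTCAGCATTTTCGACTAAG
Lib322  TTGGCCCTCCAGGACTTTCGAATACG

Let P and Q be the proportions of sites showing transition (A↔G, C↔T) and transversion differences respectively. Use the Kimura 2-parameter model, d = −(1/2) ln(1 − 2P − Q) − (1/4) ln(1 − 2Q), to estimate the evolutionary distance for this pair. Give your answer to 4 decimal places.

0.2224

Mismatches occur at site 9 (T/C, transition), site 13 (C/G, transversion), site 15 (T/C, transition), site 22 (C/A, transversion), site 25 (A/C, transversion).
Of the 5 differences, 2 transitions and 3 transversions over 26 sites: P = 2/26 = 0.076923, Q = 3/26 = 0.115385.
d = −0.5·ln(0.730769) − 0.25·ln(0.769230) = −0.5·(-0.313658) − 0.25·(-0.262365) = 0.2224.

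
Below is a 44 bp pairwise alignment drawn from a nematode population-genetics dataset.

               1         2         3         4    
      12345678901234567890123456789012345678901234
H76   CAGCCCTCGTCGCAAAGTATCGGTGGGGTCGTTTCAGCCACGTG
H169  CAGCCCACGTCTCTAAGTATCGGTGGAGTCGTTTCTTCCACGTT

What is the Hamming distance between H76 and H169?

Mismatches occur at site 7 (T/A), site 12 (G/T), site 14 (A/T), site 27 (G/A), site 36 (A/T), site 37 (G/T), site 44 (G/T).
That gives 7 mismatches out of 44 aligned sites, so the Hamming distance is 7.

7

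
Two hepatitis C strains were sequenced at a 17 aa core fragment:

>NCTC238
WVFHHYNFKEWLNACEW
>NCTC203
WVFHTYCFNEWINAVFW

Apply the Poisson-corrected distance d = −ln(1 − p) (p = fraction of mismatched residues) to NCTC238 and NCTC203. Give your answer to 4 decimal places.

Differing sites — 5:H/T; 7:N/C; 9:K/N; 12:L/I; 15:C/V; 16:E/F.
p = 6/17 = 0.352941.
d = −ln(1 − 0.352941) = −ln(0.647059) = 0.4353.

0.4353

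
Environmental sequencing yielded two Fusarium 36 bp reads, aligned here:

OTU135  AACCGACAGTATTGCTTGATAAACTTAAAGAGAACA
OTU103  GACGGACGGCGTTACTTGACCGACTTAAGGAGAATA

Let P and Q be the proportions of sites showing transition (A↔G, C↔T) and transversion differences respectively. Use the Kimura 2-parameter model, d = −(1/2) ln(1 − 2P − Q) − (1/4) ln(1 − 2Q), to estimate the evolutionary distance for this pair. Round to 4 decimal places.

0.4349

Mismatches occur at site 1 (A/G, transition), site 4 (C/G, transversion), site 8 (A/G, transition), site 10 (T/C, transition), site 11 (A/G, transition), site 14 (G/A, transition), site 20 (T/C, transition), site 21 (A/C, transversion), site 22 (A/G, transition), site 29 (A/G, transition), site 35 (C/T, transition).
Of the 11 differences, 9 transitions and 2 transversions over 36 sites: P = 9/36 = 0.250000, Q = 2/36 = 0.055556.
d = −0.5·ln(0.444444) − 0.25·ln(0.888888) = −0.5·(-0.810931) − 0.25·(-0.117784) = 0.4349.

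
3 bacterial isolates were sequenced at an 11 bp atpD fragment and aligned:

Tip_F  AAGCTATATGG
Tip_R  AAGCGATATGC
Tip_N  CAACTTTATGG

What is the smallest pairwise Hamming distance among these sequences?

2

Pairwise Hamming distances:
  Tip_F vs Tip_R: 2
  Tip_F vs Tip_N: 3
  Tip_R vs Tip_N: 5
The smallest is 2, between Tip_F and Tip_R.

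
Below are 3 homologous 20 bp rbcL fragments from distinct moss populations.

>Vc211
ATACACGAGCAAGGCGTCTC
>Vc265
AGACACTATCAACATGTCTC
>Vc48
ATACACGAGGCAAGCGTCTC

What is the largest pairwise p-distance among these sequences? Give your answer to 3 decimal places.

Pairwise Hamming distances:
  Vc211 vs Vc265: 6
  Vc211 vs Vc48: 3
  Vc265 vs Vc48: 8
The largest is 8 mismatches, between Vc265 and Vc48; p = 8/20 = 0.400.

0.400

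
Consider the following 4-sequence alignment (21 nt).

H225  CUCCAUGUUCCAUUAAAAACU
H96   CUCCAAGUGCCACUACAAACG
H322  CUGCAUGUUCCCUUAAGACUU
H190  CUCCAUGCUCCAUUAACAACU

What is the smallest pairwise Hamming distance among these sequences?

2

Pairwise Hamming distances:
  H225 vs H96: 5
  H225 vs H322: 5
  H225 vs H190: 2
  H96 vs H322: 10
  H96 vs H190: 7
  H322 vs H190: 6
The smallest is 2, between H225 and H190.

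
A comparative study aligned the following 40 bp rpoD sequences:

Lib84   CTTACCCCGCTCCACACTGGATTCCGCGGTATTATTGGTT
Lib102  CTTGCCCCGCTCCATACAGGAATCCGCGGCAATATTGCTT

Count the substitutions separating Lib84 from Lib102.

7

Mismatches occur at site 4 (A/G), site 15 (C/T), site 18 (T/A), site 22 (T/A), site 30 (T/C), site 32 (T/A), site 38 (G/C).
That gives 7 mismatches out of 40 aligned sites, so the Hamming distance is 7.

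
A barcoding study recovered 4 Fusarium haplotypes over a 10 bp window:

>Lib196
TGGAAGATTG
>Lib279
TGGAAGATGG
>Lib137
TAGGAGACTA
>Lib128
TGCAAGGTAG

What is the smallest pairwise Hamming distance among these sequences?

Pairwise Hamming distances:
  Lib196 vs Lib279: 1
  Lib196 vs Lib137: 4
  Lib196 vs Lib128: 3
  Lib279 vs Lib137: 5
  Lib279 vs Lib128: 3
  Lib137 vs Lib128: 7
The smallest is 1, between Lib196 and Lib279.

1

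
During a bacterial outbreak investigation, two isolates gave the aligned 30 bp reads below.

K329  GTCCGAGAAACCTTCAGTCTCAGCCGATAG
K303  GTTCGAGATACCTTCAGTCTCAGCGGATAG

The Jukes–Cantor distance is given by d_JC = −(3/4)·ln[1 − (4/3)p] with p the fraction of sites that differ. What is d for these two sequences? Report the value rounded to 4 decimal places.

0.1073

Mismatches occur at site 3 (C↔T), site 9 (A↔T), site 25 (C↔G).
p = 3/30 = 0.100000.
d = −0.75 · ln(1 − (4/3)·0.100000) = −0.75 · ln(0.866667) = −0.75 · (-0.143100) = 0.1073.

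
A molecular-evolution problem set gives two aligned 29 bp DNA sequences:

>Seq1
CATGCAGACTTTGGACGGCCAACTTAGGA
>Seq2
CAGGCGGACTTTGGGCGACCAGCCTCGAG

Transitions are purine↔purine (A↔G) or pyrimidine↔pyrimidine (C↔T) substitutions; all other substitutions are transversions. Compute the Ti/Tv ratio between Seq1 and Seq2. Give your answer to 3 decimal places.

Differing sites — 3:T/G (Tv); 6:A/G (Ti); 15:A/G (Ti); 18:G/A (Ti); 22:A/G (Ti); 24:T/C (Ti); 26:A/C (Tv); 28:G/A (Ti); 29:A/G (Ti).
Of the 9 differences, 7 transitions and 2 transversions, so Ti/Tv = 7/2 = 3.500.

3.500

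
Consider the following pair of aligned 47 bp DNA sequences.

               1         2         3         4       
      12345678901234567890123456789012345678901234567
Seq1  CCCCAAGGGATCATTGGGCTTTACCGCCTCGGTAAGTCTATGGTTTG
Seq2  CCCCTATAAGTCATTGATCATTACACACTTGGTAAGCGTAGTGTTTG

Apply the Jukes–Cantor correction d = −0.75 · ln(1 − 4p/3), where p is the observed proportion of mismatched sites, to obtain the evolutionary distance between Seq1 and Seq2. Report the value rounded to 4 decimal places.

0.4537

The sequences differ at positions 5 (A/T), 7 (G/T), 8 (G/A), 9 (G/A), 10 (A/G), 17 (G/A), 18 (G/T), 20 (T/A), 25 (C/A), 26 (G/C), 27 (C/A), 30 (C/T), 37 (T/C), 38 (C/G), 41 (T/G), 42 (G/T).
p = 16/47 = 0.340426.
d = −0.75 · ln(1 − (4/3)·0.340426) = −0.75 · ln(0.546099) = −0.75 · (-0.604955) = 0.4537.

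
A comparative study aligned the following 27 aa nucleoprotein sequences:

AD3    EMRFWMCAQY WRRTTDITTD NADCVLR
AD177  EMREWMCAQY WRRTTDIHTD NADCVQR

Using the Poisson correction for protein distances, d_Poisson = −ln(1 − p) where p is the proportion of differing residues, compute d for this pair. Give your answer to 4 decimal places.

Mismatches occur at site 4 (F/E), site 18 (T/H), site 26 (L/Q).
p = 3/27 = 0.111111.
d = −ln(1 − 0.111111) = −ln(0.888889) = 0.1178.

0.1178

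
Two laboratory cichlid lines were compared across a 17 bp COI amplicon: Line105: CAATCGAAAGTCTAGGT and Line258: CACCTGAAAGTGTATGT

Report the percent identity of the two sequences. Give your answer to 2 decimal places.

The sequences differ at positions 3 (A/C), 4 (T/C), 5 (C/T), 12 (C/G), 15 (G/T).
12 of the 17 sites match, so the percent identity is 12/17 × 100 = 70.59%.

70.59%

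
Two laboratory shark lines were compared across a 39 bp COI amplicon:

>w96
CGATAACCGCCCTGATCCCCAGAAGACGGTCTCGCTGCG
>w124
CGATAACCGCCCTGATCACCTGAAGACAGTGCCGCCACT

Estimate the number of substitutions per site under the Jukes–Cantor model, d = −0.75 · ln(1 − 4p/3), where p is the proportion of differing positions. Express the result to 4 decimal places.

The sequences differ at positions 18 (C/A), 21 (A/T), 28 (G/A), 31 (C/G), 32 (T/C), 36 (T/C), 37 (G/A), 39 (G/T).
p = 8/39 = 0.205128.
d = −0.75 · ln(1 − (4/3)·0.205128) = −0.75 · ln(0.726496) = −0.75 · (-0.319522) = 0.2396.

0.2396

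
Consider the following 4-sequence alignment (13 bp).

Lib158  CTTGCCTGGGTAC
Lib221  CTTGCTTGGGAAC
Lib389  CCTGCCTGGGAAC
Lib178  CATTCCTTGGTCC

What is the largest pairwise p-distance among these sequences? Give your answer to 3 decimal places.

0.462

Pairwise Hamming distances:
  Lib158 vs Lib221: 2
  Lib158 vs Lib389: 2
  Lib158 vs Lib178: 4
  Lib221 vs Lib389: 2
  Lib221 vs Lib178: 6
  Lib389 vs Lib178: 5
The largest is 6 mismatches, between Lib221 and Lib178; p = 6/13 = 0.462.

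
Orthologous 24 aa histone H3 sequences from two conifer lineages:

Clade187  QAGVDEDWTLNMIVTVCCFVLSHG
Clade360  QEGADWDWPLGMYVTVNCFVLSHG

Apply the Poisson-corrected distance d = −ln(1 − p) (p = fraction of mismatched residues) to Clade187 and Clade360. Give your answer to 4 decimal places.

0.3448

Differing sites — 2:A/E; 4:V/A; 6:E/W; 9:T/P; 11:N/G; 13:I/Y; 17:C/N.
p = 7/24 = 0.291667.
d = −ln(1 − 0.291667) = −ln(0.708333) = 0.3448.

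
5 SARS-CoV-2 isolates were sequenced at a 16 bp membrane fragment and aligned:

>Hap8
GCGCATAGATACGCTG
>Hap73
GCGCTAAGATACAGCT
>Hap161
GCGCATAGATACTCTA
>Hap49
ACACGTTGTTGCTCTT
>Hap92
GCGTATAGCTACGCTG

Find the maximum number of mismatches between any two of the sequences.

10

Pairwise Hamming distances:
  Hap8 vs Hap73: 6
  Hap8 vs Hap161: 2
  Hap8 vs Hap49: 8
  Hap8 vs Hap92: 2
  Hap73 vs Hap161: 6
  Hap73 vs Hap49: 10
  Hap73 vs Hap92: 8
  Hap161 vs Hap49: 7
  Hap161 vs Hap92: 4
  Hap49 vs Hap92: 9
The largest is 10, between Hap73 and Hap49.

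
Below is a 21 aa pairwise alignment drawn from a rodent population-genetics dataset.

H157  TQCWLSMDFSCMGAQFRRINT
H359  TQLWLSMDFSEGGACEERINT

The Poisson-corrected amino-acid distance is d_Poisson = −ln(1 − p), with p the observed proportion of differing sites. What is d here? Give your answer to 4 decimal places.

0.3365

Mismatches occur at site 3 (C→L), site 11 (C→E), site 12 (M→G), site 15 (Q→C), site 16 (F→E), site 17 (R→E).
p = 6/21 = 0.285714.
d = −ln(1 − 0.285714) = −ln(0.714286) = 0.3365.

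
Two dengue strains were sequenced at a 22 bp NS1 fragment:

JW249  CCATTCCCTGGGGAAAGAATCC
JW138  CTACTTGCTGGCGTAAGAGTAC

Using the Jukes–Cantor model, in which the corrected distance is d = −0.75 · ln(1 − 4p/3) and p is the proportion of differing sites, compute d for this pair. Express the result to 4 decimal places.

0.4975

Differing sites — 2:C/T; 4:T/C; 6:C/T; 7:C/G; 12:G/C; 14:A/T; 19:A/G; 21:C/A.
p = 8/22 = 0.363636.
d = −0.75 · ln(1 − (4/3)·0.363636) = −0.75 · ln(0.515152) = −0.75 · (-0.663293) = 0.4975.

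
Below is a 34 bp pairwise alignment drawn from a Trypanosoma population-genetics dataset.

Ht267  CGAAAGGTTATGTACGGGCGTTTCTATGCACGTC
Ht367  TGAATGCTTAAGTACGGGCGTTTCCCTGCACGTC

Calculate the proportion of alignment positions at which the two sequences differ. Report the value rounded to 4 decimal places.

0.1765

Mismatches occur at site 1 (C→T), site 5 (A→T), site 7 (G→C), site 11 (T→A), site 25 (T→C), site 26 (A→C).
There are 6 differences over 34 sites, so p = 6/34 = 0.1765.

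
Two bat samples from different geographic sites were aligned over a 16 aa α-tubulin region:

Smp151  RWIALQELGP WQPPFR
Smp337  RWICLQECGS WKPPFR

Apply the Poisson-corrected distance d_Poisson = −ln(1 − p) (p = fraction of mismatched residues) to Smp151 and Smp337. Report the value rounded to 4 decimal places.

The sequences differ at positions 4 (A/C), 8 (L/C), 10 (P/S), 12 (Q/K).
p = 4/16 = 0.250000.
d = −ln(1 − 0.250000) = −ln(0.750000) = 0.2877.

0.2877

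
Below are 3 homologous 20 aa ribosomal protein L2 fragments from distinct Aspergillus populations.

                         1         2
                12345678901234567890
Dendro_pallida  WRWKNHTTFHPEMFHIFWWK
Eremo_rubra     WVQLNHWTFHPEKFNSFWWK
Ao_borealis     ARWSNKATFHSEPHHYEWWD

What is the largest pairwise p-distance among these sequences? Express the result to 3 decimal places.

Pairwise Hamming distances:
  Dendro_pallida vs Eremo_rubra: 7
  Dendro_pallida vs Ao_borealis: 10
  Eremo_rubra vs Ao_borealis: 13
The largest is 13 mismatches, between Eremo_rubra and Ao_borealis; p = 13/20 = 0.650.

0.650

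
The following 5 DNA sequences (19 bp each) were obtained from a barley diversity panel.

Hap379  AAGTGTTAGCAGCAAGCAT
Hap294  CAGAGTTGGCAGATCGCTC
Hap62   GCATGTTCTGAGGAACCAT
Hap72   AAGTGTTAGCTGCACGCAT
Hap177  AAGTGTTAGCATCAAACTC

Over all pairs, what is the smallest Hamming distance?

Pairwise Hamming distances:
  Hap379 vs Hap294: 8
  Hap379 vs Hap62: 8
  Hap379 vs Hap72: 2
  Hap379 vs Hap177: 4
  Hap294 vs Hap62: 13
  Hap294 vs Hap72: 8
  Hap294 vs Hap177: 8
  Hap62 vs Hap72: 10
  Hap62 vs Hap177: 11
  Hap72 vs Hap177: 6
The smallest is 2, between Hap379 and Hap72.

2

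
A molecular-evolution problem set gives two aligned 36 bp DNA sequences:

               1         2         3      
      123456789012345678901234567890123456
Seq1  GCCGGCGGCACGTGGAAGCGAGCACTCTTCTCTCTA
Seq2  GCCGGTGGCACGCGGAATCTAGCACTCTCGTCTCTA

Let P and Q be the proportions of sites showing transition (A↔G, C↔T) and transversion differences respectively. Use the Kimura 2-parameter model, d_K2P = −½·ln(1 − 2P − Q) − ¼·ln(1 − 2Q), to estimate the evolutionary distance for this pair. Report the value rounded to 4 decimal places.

0.1894

Differing sites — 6:C/T (Ti); 13:T/C (Ti); 18:G/T (Tv); 20:G/T (Tv); 29:T/C (Ti); 30:C/G (Tv).
Of the 6 differences, 3 transitions and 3 transversions over 36 sites: P = 3/36 = 0.083333, Q = 3/36 = 0.083333.
d = −0.5·ln(0.750001) − 0.25·ln(0.833334) = −0.5·(-0.287681) − 0.25·(-0.182321) = 0.1894.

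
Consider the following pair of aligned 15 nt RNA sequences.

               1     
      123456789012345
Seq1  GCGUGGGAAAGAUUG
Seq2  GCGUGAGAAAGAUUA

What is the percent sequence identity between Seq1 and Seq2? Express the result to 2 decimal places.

The sequences differ at positions 6 (G/A), 15 (G/A).
13 of the 15 sites match, so the percent identity is 13/15 × 100 = 86.67%.

86.67%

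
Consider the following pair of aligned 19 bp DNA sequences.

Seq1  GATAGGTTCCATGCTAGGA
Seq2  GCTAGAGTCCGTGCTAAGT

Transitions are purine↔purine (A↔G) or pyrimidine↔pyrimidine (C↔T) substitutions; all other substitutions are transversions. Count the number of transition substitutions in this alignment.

Mismatches occur at site 2 (A→C, transversion), site 6 (G→A, transition), site 7 (T→G, transversion), site 11 (A→G, transition), site 17 (G→A, transition), site 19 (A→T, transversion).
Of the 6 differences, 3 transitions and 3 transversions, so the answer is 3.

3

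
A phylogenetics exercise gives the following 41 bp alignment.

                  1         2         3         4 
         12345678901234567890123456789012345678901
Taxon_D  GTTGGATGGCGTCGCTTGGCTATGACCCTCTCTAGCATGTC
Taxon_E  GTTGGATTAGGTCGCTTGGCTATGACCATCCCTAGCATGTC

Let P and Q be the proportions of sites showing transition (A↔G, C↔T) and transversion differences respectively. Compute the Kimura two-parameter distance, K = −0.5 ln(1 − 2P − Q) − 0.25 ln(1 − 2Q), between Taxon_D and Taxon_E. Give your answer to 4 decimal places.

0.1332

Mismatches occur at site 8 (G/T, transversion), site 9 (G/A, transition), site 10 (C/G, transversion), site 28 (C/A, transversion), site 31 (T/C, transition).
Of the 5 differences, 2 transitions and 3 transversions over 41 sites: P = 2/41 = 0.048780, Q = 3/41 = 0.073171.
d = −0.5·ln(0.829269) − 0.25·ln(0.853658) = −0.5·(-0.187211) − 0.25·(-0.158225) = 0.1332.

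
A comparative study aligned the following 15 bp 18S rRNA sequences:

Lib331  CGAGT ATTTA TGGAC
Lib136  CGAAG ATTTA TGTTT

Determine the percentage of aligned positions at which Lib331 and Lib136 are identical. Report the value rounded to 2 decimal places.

Differing sites — 4:G/A; 5:T/G; 13:G/T; 14:A/T; 15:C/T.
10 of the 15 sites match, so the percent identity is 10/15 × 100 = 66.67%.

66.67%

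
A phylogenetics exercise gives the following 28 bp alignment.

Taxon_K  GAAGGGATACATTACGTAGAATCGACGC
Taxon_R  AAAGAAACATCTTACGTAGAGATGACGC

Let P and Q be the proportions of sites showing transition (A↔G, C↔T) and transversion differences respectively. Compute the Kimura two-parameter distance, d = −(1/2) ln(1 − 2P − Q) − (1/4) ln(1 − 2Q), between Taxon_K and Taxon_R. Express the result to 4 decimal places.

Mismatches occur at site 1 (G↔A, transition), site 5 (G↔A, transition), site 6 (G↔A, transition), site 8 (T↔C, transition), site 10 (C↔T, transition), site 11 (A↔C, transversion), site 21 (A↔G, transition), site 22 (T↔A, transversion), site 23 (C↔T, transition).
Of the 9 differences, 7 transitions and 2 transversions over 28 sites: P = 7/28 = 0.250000, Q = 2/28 = 0.071429.
d = −0.5·ln(0.428571) − 0.25·ln(0.857142) = −0.5·(-0.847299) − 0.25·(-0.154152) = 0.4622.

0.4622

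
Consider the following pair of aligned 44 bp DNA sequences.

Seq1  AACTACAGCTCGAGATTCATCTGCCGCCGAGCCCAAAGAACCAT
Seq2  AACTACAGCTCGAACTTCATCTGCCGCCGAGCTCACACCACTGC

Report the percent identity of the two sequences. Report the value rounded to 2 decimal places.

Differing sites — 14:G/A; 15:A/C; 33:C/T; 36:A/C; 38:G/C; 39:A/C; 42:C/T; 43:A/G; 44:T/C.
35 of the 44 sites match, so the percent identity is 35/44 × 100 = 79.55%.

79.55%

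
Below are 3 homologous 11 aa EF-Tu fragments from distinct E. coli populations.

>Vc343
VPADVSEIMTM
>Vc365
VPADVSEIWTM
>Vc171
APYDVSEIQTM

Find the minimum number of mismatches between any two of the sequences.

Pairwise Hamming distances:
  Vc343 vs Vc365: 1
  Vc343 vs Vc171: 3
  Vc365 vs Vc171: 3
The smallest is 1, between Vc343 and Vc365.

1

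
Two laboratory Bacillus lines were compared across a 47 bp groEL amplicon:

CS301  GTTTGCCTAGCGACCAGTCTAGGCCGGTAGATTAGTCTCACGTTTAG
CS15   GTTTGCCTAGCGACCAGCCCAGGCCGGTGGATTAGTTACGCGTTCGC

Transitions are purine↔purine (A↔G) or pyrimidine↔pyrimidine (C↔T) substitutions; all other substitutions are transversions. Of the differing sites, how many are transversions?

The sequences differ at positions 18 (T/C, transition), 20 (T/C, transition), 29 (A/G, transition), 37 (C/T, transition), 38 (T/A, transversion), 40 (A/G, transition), 45 (T/C, transition), 46 (A/G, transition), 47 (G/C, transversion).
Of the 9 differences, 7 transitions and 2 transversions, so the answer is 2.

2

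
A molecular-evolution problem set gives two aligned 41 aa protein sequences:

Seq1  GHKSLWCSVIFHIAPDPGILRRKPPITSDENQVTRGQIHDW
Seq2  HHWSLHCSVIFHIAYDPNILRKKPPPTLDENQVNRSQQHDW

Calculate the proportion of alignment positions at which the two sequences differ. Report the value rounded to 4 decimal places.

0.2683

Mismatches occur at site 1 (G/H), site 3 (K/W), site 6 (W/H), site 15 (P/Y), site 18 (G/N), site 22 (R/K), site 26 (I/P), site 28 (S/L), site 34 (T/N), site 36 (G/S), site 38 (I/Q).
There are 11 differences over 41 sites, so p = 11/41 = 0.2683.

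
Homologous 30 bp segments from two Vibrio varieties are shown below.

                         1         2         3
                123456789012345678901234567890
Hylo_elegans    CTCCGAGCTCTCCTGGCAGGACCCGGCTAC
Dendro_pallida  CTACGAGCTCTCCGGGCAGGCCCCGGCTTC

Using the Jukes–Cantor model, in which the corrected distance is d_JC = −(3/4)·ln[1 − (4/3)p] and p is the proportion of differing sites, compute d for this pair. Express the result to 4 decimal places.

0.1468

Differing sites — 3:C/A; 14:T/G; 21:A/C; 29:A/T.
p = 4/30 = 0.133333.
d = −0.75 · ln(1 − (4/3)·0.133333) = −0.75 · ln(0.822223) = −0.75 · (-0.195744) = 0.1468.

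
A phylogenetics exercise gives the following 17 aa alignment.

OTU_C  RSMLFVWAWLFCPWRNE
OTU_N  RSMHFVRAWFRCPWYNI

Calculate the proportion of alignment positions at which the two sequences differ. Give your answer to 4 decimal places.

0.3529

Differing sites — 4:L/H; 7:W/R; 10:L/F; 11:F/R; 15:R/Y; 17:E/I.
There are 6 differences over 17 sites, so p = 6/17 = 0.3529.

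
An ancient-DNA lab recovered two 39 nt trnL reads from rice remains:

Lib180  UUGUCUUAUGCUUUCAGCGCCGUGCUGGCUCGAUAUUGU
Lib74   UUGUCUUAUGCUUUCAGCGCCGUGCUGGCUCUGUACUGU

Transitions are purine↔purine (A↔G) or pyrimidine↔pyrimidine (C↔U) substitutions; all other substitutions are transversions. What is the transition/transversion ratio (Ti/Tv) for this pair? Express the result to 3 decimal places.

2.000

Differing sites — 32:G/U (Tv); 33:A/G (Ti); 36:U/C (Ti).
Of the 3 differences, 2 transitions and 1 transversion, so Ti/Tv = 2/1 = 2.000.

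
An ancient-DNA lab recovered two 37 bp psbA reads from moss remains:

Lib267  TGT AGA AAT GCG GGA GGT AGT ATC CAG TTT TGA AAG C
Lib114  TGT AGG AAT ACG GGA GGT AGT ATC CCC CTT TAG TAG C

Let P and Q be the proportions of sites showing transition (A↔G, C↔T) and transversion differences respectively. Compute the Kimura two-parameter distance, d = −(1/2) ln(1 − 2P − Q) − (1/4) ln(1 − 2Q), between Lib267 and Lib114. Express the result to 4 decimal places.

0.2607

The sequences differ at positions 6 (A/G, transition), 10 (G/A, transition), 26 (A/C, transversion), 27 (G/C, transversion), 28 (T/C, transition), 32 (G/A, transition), 33 (A/G, transition), 34 (A/T, transversion).
Of the 8 differences, 5 transitions and 3 transversions over 37 sites: P = 5/37 = 0.135135, Q = 3/37 = 0.081081.
d = −0.5·ln(0.648649) − 0.25·ln(0.837838) = −0.5·(-0.432864) − 0.25·(-0.176931) = 0.2607.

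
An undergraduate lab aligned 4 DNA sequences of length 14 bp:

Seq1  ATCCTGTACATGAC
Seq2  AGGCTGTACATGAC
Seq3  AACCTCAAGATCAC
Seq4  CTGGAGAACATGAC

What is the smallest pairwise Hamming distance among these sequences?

Pairwise Hamming distances:
  Seq1 vs Seq2: 2
  Seq1 vs Seq3: 5
  Seq1 vs Seq4: 5
  Seq2 vs Seq3: 6
  Seq2 vs Seq4: 5
  Seq3 vs Seq4: 8
The smallest is 2, between Seq1 and Seq2.

2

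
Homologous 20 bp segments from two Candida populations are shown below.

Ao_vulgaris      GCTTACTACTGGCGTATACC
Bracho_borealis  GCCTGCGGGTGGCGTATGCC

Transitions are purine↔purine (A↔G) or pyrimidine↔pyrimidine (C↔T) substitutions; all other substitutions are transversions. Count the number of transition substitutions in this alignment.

The sequences differ at positions 3 (T/C, transition), 5 (A/G, transition), 7 (T/G, transversion), 8 (A/G, transition), 9 (C/G, transversion), 18 (A/G, transition).
Of the 6 differences, 4 transitions and 2 transversions, so the answer is 4.

4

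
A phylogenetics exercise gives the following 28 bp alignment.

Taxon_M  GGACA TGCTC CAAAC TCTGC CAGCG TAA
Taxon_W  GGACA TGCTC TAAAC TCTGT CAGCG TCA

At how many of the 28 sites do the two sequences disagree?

3

The sequences differ at positions 11 (C/T), 20 (C/T), 27 (A/C).
That gives 3 mismatches out of 28 aligned sites, so the Hamming distance is 3.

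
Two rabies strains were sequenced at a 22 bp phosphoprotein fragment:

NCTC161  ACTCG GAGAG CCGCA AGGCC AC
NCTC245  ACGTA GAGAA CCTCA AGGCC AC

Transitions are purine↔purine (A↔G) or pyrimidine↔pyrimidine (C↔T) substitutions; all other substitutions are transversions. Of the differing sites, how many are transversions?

2

The sequences differ at positions 3 (T/G, transversion), 4 (C/T, transition), 5 (G/A, transition), 10 (G/A, transition), 13 (G/T, transversion).
Of the 5 differences, 3 transitions and 2 transversions, so the answer is 2.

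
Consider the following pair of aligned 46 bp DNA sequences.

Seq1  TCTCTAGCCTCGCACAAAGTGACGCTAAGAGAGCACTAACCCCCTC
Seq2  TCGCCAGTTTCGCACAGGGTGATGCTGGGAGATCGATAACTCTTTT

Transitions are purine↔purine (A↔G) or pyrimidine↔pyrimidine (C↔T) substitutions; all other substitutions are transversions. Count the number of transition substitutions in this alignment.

Mismatches occur at site 3 (T/G, transversion), site 5 (T/C, transition), site 8 (C/T, transition), site 9 (C/T, transition), site 17 (A/G, transition), site 18 (A/G, transition), site 23 (C/T, transition), site 27 (A/G, transition), site 28 (A/G, transition), site 33 (G/T, transversion), site 35 (A/G, transition), site 36 (C/A, transversion), site 41 (C/T, transition), site 43 (C/T, transition), site 44 (C/T, transition), site 46 (C/T, transition).
Of the 16 differences, 13 transitions and 3 transversions, so the answer is 13.

13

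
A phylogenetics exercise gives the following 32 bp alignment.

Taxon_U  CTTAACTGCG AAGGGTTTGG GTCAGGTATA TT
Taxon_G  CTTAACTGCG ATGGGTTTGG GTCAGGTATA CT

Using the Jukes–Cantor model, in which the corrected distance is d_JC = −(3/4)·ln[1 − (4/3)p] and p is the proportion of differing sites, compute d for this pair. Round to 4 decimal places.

0.0653

Mismatches occur at site 12 (A↔T), site 31 (T↔C).
p = 2/32 = 0.062500.
d = −0.75 · ln(1 − (4/3)·0.062500) = −0.75 · ln(0.916667) = −0.75 · (-0.087011) = 0.0653.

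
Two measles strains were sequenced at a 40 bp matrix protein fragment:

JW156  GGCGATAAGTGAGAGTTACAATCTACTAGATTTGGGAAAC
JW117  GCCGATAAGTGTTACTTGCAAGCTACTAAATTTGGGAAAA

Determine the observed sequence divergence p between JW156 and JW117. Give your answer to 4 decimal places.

The sequences differ at positions 2 (G/C), 12 (A/T), 13 (G/T), 15 (G/C), 18 (A/G), 22 (T/G), 29 (G/A), 40 (C/A).
There are 8 differences over 40 sites, so p = 8/40 = 0.2000.

0.2000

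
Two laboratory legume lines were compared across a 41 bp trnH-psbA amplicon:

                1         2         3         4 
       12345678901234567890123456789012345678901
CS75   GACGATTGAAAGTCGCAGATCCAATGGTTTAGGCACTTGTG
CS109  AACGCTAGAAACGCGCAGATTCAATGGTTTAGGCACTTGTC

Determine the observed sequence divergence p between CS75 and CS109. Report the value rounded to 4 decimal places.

The sequences differ at positions 1 (G/A), 5 (A/C), 7 (T/A), 12 (G/C), 13 (T/G), 21 (C/T), 41 (G/C).
There are 7 differences over 41 sites, so p = 7/41 = 0.1707.

0.1707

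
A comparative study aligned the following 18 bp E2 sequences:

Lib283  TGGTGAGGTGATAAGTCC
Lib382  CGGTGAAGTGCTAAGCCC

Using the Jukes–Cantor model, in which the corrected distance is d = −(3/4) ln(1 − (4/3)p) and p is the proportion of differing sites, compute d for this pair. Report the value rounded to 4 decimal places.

Differing sites — 1:T/C; 7:G/A; 11:A/C; 16:T/C.
p = 4/18 = 0.222222.
d = −0.75 · ln(1 − (4/3)·0.222222) = −0.75 · ln(0.703704) = −0.75 · (-0.351397) = 0.2635.

0.2635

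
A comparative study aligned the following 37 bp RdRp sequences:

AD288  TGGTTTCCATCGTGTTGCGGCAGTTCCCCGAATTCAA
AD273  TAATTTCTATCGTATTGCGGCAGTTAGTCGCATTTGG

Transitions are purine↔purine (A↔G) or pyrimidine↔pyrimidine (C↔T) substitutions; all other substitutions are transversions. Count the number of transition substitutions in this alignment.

The sequences differ at positions 2 (G/A, transition), 3 (G/A, transition), 8 (C/T, transition), 14 (G/A, transition), 26 (C/A, transversion), 27 (C/G, transversion), 28 (C/T, transition), 31 (A/C, transversion), 35 (C/T, transition), 36 (A/G, transition), 37 (A/G, transition).
Of the 11 differences, 8 transitions and 3 transversions, so the answer is 8.

8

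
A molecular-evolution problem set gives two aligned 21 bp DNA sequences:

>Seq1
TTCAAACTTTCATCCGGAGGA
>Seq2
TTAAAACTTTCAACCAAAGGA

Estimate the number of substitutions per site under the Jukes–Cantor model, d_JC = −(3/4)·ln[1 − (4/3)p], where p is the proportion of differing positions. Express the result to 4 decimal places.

0.2197

Differing sites — 3:C/A; 13:T/A; 16:G/A; 17:G/A.
p = 4/21 = 0.190476.
d = −0.75 · ln(1 − (4/3)·0.190476) = −0.75 · ln(0.746032) = −0.75 · (-0.292987) = 0.2197.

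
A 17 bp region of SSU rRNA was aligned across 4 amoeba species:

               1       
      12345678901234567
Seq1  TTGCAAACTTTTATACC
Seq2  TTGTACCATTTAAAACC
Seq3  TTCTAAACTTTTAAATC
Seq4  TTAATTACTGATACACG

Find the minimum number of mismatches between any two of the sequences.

4

Pairwise Hamming distances:
  Seq1 vs Seq2: 6
  Seq1 vs Seq3: 4
  Seq1 vs Seq4: 8
  Seq2 vs Seq3: 6
  Seq2 vs Seq4: 11
  Seq3 vs Seq4: 9
The smallest is 4, between Seq1 and Seq3.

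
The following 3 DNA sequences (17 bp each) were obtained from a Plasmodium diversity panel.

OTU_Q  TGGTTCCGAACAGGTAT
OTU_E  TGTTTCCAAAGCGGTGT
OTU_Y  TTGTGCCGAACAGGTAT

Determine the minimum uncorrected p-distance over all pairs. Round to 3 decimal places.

0.118

Pairwise Hamming distances:
  OTU_Q vs OTU_E: 5
  OTU_Q vs OTU_Y: 2
  OTU_E vs OTU_Y: 7
The smallest is 2 mismatches, between OTU_Q and OTU_Y; p = 2/17 = 0.118.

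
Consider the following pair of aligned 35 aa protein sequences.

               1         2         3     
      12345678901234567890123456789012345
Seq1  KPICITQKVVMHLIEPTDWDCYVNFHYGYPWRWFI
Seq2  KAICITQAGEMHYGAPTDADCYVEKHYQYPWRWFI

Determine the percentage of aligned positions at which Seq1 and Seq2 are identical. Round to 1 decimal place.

The sequences differ at positions 2 (P/A), 8 (K/A), 9 (V/G), 10 (V/E), 13 (L/Y), 14 (I/G), 15 (E/A), 19 (W/A), 24 (N/E), 25 (F/K), 28 (G/Q).
24 of the 35 sites match, so the percent identity is 24/35 × 100 = 68.6%.

68.6%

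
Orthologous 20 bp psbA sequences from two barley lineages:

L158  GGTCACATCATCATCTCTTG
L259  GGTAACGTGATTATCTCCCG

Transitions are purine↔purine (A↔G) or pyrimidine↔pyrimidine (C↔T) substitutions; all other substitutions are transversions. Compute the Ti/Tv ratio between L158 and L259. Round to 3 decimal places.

2.000

Mismatches occur at site 4 (C/A, transversion), site 7 (A/G, transition), site 9 (C/G, transversion), site 12 (C/T, transition), site 18 (T/C, transition), site 19 (T/C, transition).
Of the 6 differences, 4 transitions and 2 transversions, so Ti/Tv = 4/2 = 2.000.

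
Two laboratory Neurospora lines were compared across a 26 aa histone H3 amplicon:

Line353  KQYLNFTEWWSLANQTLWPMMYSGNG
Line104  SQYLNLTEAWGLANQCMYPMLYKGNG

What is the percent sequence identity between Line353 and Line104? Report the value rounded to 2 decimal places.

65.38%

Differing sites — 1:K/S; 6:F/L; 9:W/A; 11:S/G; 16:T/C; 17:L/M; 18:W/Y; 21:M/L; 23:S/K.
17 of the 26 sites match, so the percent identity is 17/26 × 100 = 65.38%.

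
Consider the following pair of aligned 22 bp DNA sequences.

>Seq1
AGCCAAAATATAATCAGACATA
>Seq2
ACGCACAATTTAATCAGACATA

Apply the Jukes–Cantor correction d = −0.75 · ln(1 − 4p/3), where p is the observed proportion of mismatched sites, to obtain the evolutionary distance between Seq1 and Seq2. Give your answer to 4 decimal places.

Differing sites — 2:G/C; 3:C/G; 6:A/C; 10:A/T.
p = 4/22 = 0.181818.
d = −0.75 · ln(1 − (4/3)·0.181818) = −0.75 · ln(0.757576) = −0.75 · (-0.277631) = 0.2082.

0.2082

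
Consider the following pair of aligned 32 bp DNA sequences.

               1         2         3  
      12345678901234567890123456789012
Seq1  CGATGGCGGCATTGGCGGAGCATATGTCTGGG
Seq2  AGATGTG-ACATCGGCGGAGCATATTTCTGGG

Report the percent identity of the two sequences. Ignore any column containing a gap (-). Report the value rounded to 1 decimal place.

Excluding the 1 gap column leaves 31 comparable sites.
Mismatches occur at site 1 (C→A), site 6 (G→T), site 7 (C→G), site 9 (G→A), site 13 (T→C), site 26 (G→T).
25 of the 31 comparable sites match, so the percent identity is 25/31 × 100 = 80.6%.

80.6%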